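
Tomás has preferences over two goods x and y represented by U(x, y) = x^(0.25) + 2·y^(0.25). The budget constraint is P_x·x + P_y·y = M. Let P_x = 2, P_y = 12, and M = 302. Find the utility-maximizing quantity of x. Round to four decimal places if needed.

x* = 63.2667

MRS = MU_x/MU_y = (1/2)·(y/x)^(0.75). Set equal to P_x/P_y.
Solve for the ratio: y/x = [2·P_x/P_y]^(4/3).
Substitute y = (y/x)·x into the budget: x* = M/(P_x + P_y·(y/x)).
Numerically y/x = 0.23112, so x* = 302/(2 + 12·0.23112) = 63.2667.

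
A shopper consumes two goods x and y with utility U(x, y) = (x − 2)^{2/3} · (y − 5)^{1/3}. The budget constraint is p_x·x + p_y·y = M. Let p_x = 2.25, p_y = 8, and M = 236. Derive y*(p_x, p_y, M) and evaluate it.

Let x' = x−2, y' = y−5. MRS = 2·y'/x' = p_x/p_y.
After buying the subsistence bundle (2, 5), a share 2/3 of the remaining income goes to x: x* = 2 + 2/3·(M − 2p_x − 5p_y)/p_x.
Discretionary income = 236 − 2·2.25 − 5·8 = 191.5; y* = 5 + 1/3·191.5/8 = 12.9792.

y* = 12.9792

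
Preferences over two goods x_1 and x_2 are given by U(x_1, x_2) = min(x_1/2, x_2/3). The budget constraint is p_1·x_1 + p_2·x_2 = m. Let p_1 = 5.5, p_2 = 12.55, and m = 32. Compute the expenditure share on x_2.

share on x_2 = 0.7739

Leontief preferences: the optimum is at the kink where x_1/2 = x_2/3, i.e. x_2 = (3/2)·x_1.
Budget: p_1·x_1 + p_2·(3/2)·x_1 = m, so (2·p_1 + 3·p_2)·x_1 = 2·m.
Demand: x_1*(p_1,p_2,m) = 2·m/(2·p_1 + 3·p_2), x_2* = 3·m/(2·p_1 + 3·p_2).
Here 2·5.5 + 3·12.55 = 48.65, giving x_1* = 1.3155 and x_2* = 1.9733.
Expenditure on x_2: 12.55·1.9733 = 24.7646; share = 0.7739.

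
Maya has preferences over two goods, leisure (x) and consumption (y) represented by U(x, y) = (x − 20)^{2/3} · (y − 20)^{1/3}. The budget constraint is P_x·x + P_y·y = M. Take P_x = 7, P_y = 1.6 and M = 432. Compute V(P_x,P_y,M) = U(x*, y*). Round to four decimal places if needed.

V = 32.144

MRS = 2·(y−20)/(x−20). Tangency with P_x/P_y gives y−20 = (1/2)·(P_x/P_y)·(x−20).
After buying the subsistence bundle (20, 20), a share 2/3 of the remaining income goes to x: x* = 20 + 2/3·(M − 20P_x − 20P_y)/P_x.
Discretionary income = 432 − 20·7 − 20·1.6 = 260; x* = 20 + 2/3·260/7 = 44.7619; y* = 20 + 1/3·260/1.6 = 74.1667.
Utility at the optimum: U(44.7619, 74.1667) = 32.144.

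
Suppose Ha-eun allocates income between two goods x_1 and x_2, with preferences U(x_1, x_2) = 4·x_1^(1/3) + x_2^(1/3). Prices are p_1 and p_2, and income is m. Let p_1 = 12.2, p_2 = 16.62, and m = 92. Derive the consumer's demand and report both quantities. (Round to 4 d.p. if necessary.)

From the CES first-order condition, 4·(x_2/x_1)^(2/3) = p_1/p_2.
Hence x_2/x_1 = ((1/4)·p_1/p_2)^(1/(2/3)), i.e. raised to the 1.5 power.
Substitute x_2 = (x_2/x_1)·x_1 into the budget: x_1* = m/(p_1 + p_2·(x_2/x_1)).
Numerically x_2/x_1 = 0.078615, so x_1* = 92/(12.2 + 16.62·0.078615) = 6.8115 and x_2* = 0.078615·6.8115 = 0.5355.

x_1* = 6.8115, x_2* = 0.5355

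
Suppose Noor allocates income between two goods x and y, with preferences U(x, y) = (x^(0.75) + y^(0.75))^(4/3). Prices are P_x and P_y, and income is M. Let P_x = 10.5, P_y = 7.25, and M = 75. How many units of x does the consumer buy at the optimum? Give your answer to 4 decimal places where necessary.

MU_x ∝ x^(-0.25), MU_y ∝ y^(-0.25), so MRS = (y/x)^(0.25) = P_x/P_y.
Hence y/x = (P_x/P_y)^(1/(0.25)), i.e. raised to the 4 power.
Substitute y = (y/x)·x into the budget: x* = M/(P_x + P_y·(y/x)).
Numerically y/x = 4.399519, so x* = 75/(10.5 + 7.25·4.399519) = 1.769.

x* = 1.769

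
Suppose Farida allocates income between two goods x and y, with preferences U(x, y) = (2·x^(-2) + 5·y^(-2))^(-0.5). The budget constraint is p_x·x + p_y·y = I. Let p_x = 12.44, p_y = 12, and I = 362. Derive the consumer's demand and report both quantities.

MRS = MU_x/MU_y = (2/5)·(y/x)^(3). Set equal to p_x/p_y.
Solve for the ratio: y/x = [(5/2)·p_x/p_y]^(1/3).
Substitute y = (y/x)·x into the budget: x* = I/(p_x + p_y·(y/x)).
Numerically y/x = 1.373598, so x* = 362/(12.44 + 12·1.373598) = 12.5159 and y* = 1.373598·12.5159 = 17.1918.

x* = 12.5159, y* = 17.1918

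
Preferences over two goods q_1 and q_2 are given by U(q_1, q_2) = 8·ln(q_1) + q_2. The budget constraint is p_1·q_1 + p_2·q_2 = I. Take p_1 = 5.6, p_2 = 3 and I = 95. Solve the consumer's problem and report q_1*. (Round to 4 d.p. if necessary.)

q_1* = 4.2857

MU_q_1 = 8/q_1, MU_q_2 = 1. Tangency: 8/q_1 = p_1/p_2.
So q_1*(p_1,p_2) = 8·p_2/p_1, independent of income; and q_2* = (I − 8·p_2)/p_2.
At the given prices: q_1* = 8·3/5.6 = 4.2857.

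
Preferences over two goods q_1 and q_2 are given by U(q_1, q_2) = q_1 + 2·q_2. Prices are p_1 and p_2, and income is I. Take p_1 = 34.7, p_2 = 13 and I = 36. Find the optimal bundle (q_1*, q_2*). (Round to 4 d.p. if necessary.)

q_1* = 0, q_2* = 2.7692

Perfect substitutes: compare marginal utility per dollar. 1/p_1 vs 2/p_2 → 0.0288 vs 0.1538.
q_2 gives more utility per dollar, so spend all income on q_2: q_2* = I/p_2, q_1* = 0.
Numerically: q_1* = 0, q_2* = 2.7692.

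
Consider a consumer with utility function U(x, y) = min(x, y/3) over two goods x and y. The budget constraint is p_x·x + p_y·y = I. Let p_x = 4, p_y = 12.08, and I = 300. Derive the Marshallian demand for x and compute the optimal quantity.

x* = 7.4553

Leontief preferences: the optimum is at the kink where x/1 = y/3, i.e. y = 3·x.
Budget: p_x·x + p_y·3·x = I, so (p_x + 3·p_y)·x = I.
Demand: x*(p_x,p_y,I) = I/(p_x + 3·p_y), y* = 3·I/(p_x + 3·p_y).
Here 4 + 3·12.08 = 40.24, giving x* = 7.4553.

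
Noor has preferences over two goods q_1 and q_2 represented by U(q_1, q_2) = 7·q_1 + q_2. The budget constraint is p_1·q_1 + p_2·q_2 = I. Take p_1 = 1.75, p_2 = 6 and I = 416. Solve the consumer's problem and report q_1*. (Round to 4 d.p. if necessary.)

Linear utility — the consumer picks whichever good has higher MU/price: 7/1.75 = 4 vs 1/6 = 0.1667.
q_1 gives more utility per dollar, so spend all income on q_1: q_1* = I/p_1, q_2* = 0.
Numerically: q_1* = 237.7143, q_2* = 0.

q_1* = 237.7143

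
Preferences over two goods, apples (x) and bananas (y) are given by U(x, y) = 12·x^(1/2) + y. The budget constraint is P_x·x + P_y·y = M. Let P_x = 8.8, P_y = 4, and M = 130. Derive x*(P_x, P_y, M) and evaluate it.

x* = 7.438

MU_x = 6/√x, MU_y = 1. Tangency: 6/√x = P_x/P_y.
Solve: √x = 6·P_y/P_x, so x*(P_x,P_y) = (6·P_y/P_x)², and y* = (M − P_x·x*)/P_y.
Plugging in: x* = (6·4/8.8)² = 7.438.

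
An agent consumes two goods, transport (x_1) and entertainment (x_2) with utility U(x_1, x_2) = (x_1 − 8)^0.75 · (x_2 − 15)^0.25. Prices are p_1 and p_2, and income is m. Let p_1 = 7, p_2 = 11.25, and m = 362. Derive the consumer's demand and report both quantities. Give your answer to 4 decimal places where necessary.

x_1* = 22.7054, x_2* = 18.05

MRS = 3·(x_2−15)/(x_1−8). Tangency with p_1/p_2 gives x_2−15 = (1/3)·(p_1/p_2)·(x_1−8).
After buying the subsistence bundle (8, 15), a share 0.75 of the remaining income goes to x_1: x_1* = 8 + 0.75·(m − 8p_1 − 15p_2)/p_1.
Discretionary income = 362 − 8·7 − 15·11.25 = 137.25; x_1* = 8 + 0.75·137.25/7 = 22.7054; x_2* = 15 + 0.25·137.25/11.25 = 18.05.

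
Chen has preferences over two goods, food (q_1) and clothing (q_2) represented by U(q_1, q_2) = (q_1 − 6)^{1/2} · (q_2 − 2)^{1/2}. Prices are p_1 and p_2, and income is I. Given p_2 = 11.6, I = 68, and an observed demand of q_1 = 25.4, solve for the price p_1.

p_1 = 1

This is Cobb-Douglas in (q_1−6, q_2−2): tangency gives 0.5·p_2·(q_2−2) = 0.5·p_1·(q_1−6).
After buying the subsistence bundle (6, 2), a share 0.5 of the remaining income goes to q_1: q_1* = 6 + 0.5·(I − 6p_1 − 2p_2)/p_1.
Set q_1* = 25.4 in the demand function and solve for p_1: p_1 = 1.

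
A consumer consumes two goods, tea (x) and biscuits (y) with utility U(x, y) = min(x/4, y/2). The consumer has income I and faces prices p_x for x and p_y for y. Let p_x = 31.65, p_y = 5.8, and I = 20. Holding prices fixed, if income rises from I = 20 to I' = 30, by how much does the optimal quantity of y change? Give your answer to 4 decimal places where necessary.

Δy* = 0.1447

Here 4·31.65 + 2·5.8 = 138.2, giving y* = 0.2894.
At I' = 30: y* = 0.4342. Change: 0.4342 − 0.2894 = 0.1447.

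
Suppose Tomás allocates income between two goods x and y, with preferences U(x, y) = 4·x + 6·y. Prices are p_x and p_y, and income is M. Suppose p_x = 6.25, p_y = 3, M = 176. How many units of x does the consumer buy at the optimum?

x* = 0

Perfect substitutes: compare marginal utility per dollar. 4/p_x vs 6/p_y → 0.64 vs 2.
y gives more utility per dollar, so spend all income on y: y* = M/p_y, x* = 0.
Numerically: x* = 0, y* = 58.6667.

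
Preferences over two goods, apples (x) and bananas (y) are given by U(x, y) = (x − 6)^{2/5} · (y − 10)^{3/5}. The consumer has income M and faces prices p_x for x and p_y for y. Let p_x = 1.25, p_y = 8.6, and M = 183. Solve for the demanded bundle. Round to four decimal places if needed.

This is Cobb-Douglas in (x−6, y−10): tangency gives 0.4·p_y·(y−10) = 0.6·p_x·(x−6).
Substituting into the budget: x* = 6 + 0.4·(M − 6·p_x − 10·p_y)/p_x, and y* = 10 + 0.6·(…)/p_y.
Discretionary income = 183 − 6·1.25 − 10·8.6 = 89.5; x* = 6 + 0.4·89.5/1.25 = 34.64; y* = 10 + 0.6·89.5/8.6 = 16.2442.

x* = 34.64, y* = 16.2442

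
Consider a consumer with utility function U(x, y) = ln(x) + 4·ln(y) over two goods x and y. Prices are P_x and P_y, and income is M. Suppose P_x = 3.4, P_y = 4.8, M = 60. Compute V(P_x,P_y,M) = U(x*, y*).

Demand: x*(P_x,P_y,M) = 0.2·M/P_x and y* = 0.8·M/P_y.
At P_x=3.4, P_y=4.8, M=60: x* = 0.2·60/3.4 = 3.5294, y* = 10.
Utility at the optimum: U(3.5294, 10) = 10.4715.

V = 10.4715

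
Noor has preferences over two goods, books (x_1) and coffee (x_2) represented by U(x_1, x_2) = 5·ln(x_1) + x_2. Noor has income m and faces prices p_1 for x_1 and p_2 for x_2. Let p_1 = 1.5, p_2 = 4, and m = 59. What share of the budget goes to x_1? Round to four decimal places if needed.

share on x_1 = 0.339

Set MRS = p_1/p_2: (5/x_1)/1 = p_1/p_2.
So x_1*(p_1,p_2) = 5·p_2/p_1, independent of income; and x_2* = (m − 5·p_2)/p_2.
At the given prices: x_1* = 5·4/1.5 = 13.3333, and x_2* = 9.75.
Expenditure on x_1: 1.5·13.3333 = 20; share = 0.339.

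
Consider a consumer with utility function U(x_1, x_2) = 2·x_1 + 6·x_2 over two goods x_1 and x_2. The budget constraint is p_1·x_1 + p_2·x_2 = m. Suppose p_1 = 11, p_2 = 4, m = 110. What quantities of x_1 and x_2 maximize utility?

x_2 gives more utility per dollar, so spend all income on x_2: x_2* = m/p_2, x_1* = 0.
Numerically: x_1* = 0, x_2* = 27.5.

x_1* = 0, x_2* = 27.5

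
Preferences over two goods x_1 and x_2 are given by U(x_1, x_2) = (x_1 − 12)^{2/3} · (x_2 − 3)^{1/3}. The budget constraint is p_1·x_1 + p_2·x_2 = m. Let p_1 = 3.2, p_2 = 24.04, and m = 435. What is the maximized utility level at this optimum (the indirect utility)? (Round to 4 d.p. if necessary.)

MRS = 2·(x_2−3)/(x_1−12). Tangency with p_1/p_2 gives x_2−3 = (1/2)·(p_1/p_2)·(x_1−12).
Substituting into the budget: x_1* = 12 + 2/3·(m − 12·p_1 − 3·p_2)/p_1, and x_2* = 3 + 1/3·(…)/p_2.
Discretionary income = 435 − 12·3.2 − 3·24.04 = 324.48; x_1* = 12 + 2/3·324.48/3.2 = 79.6; x_2* = 3 + 1/3·324.48/24.04 = 7.4992.
Utility at the optimum: U(79.6, 7.4992) = 27.3952.

V = 27.3952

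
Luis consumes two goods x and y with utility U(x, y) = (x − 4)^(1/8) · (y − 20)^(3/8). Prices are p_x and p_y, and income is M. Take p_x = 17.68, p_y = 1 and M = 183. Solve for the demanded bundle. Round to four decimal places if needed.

Discretionary income = 183 − 4·17.68 − 20·1 = 92.28; x* = 4 + 0.25·92.28/17.68 = 5.3049; y* = 20 + 0.75·92.28/1 = 89.21.

x* = 5.3049, y* = 89.21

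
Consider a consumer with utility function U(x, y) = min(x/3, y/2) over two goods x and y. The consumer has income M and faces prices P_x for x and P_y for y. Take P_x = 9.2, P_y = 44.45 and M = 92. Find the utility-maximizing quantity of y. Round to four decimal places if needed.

y* = 1.5794

Demand: x*(P_x,P_y,M) = 3·M/(3·P_x + 2·P_y), y* = 2·M/(3·P_x + 2·P_y).
Here 3·9.2 + 2·44.45 = 116.5, giving y* = 1.5794.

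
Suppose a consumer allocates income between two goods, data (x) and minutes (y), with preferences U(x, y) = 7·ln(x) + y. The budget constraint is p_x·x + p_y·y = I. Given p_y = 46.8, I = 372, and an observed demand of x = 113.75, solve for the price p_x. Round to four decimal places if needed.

MU_x = 7/x, MU_y = 1. Tangency: 7/x = p_x/p_y.
So x*(p_x,p_y) = 7·p_y/p_x, independent of income; and y* = (I − 7·p_y)/p_y.
Set x* = 113.75 in the demand function and solve for p_x: p_x = 2.88.

p_x = 2.88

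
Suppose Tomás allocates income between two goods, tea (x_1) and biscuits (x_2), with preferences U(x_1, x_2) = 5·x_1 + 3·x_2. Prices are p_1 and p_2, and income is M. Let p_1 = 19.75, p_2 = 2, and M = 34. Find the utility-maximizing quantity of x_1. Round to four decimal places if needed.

x_1* = 0

Perfect substitutes: compare marginal utility per dollar. 5/p_1 vs 3/p_2 → 0.2532 vs 1.5.
x_2 gives more utility per dollar, so spend all income on x_2: x_2* = M/p_2, x_1* = 0.
Numerically: x_1* = 0, x_2* = 17.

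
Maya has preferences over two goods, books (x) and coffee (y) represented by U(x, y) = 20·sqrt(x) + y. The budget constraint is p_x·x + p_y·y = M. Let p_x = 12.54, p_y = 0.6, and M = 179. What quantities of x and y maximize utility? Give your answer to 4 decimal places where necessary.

x* = 0.2289, y* = 293.5486

MU_x = 10/√x, MU_y = 1. Tangency: 10/√x = p_x/p_y.
Solve: √x = 10·p_y/p_x, so x*(p_x,p_y) = (10·p_y/p_x)², and y* = (M − p_x·x*)/p_y.
Plugging in: x* = (10·0.6/12.54)² = 0.2289, y* = 293.5486.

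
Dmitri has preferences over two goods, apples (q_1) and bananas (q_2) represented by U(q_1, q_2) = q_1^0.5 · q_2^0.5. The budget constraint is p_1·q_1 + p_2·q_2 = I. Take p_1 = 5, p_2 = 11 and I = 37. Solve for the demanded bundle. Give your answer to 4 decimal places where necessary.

Tangency: MRS = q_2/q_1 = p_1/p_2.
So 0.5·p_2·q_2 = 0.5·p_1·q_1; combined with the budget, a share 0.5 of income goes to q_1.
Demand: q_1*(p_1,p_2,I) = 0.5·I/p_1 and q_2* = 0.5·I/p_2.
At p_1=5, p_2=11, I=37: q_1* = 0.5·37/5 = 3.7, q_2* = 1.6818.

q_1* = 3.7, q_2* = 1.6818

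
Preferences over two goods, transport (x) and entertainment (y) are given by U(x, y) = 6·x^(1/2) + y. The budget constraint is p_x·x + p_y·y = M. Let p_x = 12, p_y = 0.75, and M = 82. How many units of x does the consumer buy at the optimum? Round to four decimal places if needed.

MU_x = 3/√x, MU_y = 1. Tangency: 3/√x = p_x/p_y.
Thus x* = (3·p_y/p_x)² — independent of M — with the rest of income spent on y.
Plugging in: x* = (3·0.75/12)² = 0.0352.

x* = 0.0352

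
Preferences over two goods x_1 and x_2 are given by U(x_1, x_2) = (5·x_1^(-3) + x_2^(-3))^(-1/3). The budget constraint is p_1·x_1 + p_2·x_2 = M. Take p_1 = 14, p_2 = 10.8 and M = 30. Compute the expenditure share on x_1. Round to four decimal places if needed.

From the CES first-order condition, 5·(x_2/x_1)^(4) = p_1/p_2.
Hence x_2/x_1 = ((1/5)·p_1/p_2)^(1/(4)), i.e. raised to the 0.25 power.
With the ratio pinned down, the budget gives x_1* = M/(p_1 + p_2·(x_2/x_1)) and x_2* = (x_2/x_1)·x_1*.
Numerically x_2/x_1 = 0.713565, so x_1* = 30/(14 + 10.8·0.713565) = 1.3821 and x_2* = 0.713565·1.3821 = 0.9862.
Expenditure on x_1: 14·1.3821 = 19.349; share = 0.645.

share on x_1 = 0.645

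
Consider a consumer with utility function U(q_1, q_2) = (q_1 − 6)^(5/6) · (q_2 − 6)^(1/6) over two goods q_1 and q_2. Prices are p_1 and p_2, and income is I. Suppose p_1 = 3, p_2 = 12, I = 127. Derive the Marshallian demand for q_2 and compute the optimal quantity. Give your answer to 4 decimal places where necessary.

q_2* = 6.5139

MRS = 5·(q_2−6)/(q_1−6). Tangency with p_1/p_2 gives q_2−6 = (1/5)·(p_1/p_2)·(q_1−6).
Substituting into the budget: q_1* = 6 + 5/6·(I − 6·p_1 − 6·p_2)/p_1, and q_2* = 6 + 1/6·(…)/p_2.
Discretionary income = 127 − 6·3 − 6·12 = 37; q_2* = 6 + 1/6·37/12 = 6.5139.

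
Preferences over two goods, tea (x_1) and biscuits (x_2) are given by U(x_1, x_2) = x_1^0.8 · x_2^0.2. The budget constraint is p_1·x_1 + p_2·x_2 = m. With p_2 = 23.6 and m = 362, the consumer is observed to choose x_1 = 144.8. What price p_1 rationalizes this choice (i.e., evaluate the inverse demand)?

Tangency: MRS = 4·x_2/x_1 = p_1/p_2.
Rearranging, p_2·x_2 = (1/4)·p_1·x_1. Substituting into the budget gives p_1·x_1·(1 + (1/4)) = m.
Demand: x_1*(p_1,p_2,m) = 0.8·m/p_1 and x_2* = 0.2·m/p_2.
Set x_1* = 144.8 in the demand function and solve for p_1: p_1 = 2.

p_1 = 2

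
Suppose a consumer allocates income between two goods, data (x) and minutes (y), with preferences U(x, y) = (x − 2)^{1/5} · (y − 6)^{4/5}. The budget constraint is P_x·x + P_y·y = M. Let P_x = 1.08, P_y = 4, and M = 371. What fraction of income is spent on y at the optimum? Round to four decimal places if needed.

share on y = 0.8083

This is Cobb-Douglas in (x−2, y−6): tangency gives 0.2·P_y·(y−6) = 0.8·P_x·(x−2).
Substituting into the budget: x* = 2 + 0.2·(M − 2·P_x − 6·P_y)/P_x, and y* = 6 + 0.8·(…)/P_y.
Discretionary income = 371 − 2·1.08 − 6·4 = 344.84; x* = 2 + 0.2·344.84/1.08 = 65.8593; y* = 6 + 0.8·344.84/4 = 74.968.
Expenditure on y: 4·74.968 = 299.872; share = 0.8083.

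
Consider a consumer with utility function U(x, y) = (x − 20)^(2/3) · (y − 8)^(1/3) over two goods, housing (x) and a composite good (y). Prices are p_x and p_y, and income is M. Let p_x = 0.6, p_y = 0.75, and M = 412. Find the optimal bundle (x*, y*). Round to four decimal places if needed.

This is Cobb-Douglas in (x−20, y−8): tangency gives 2/3·p_y·(y−8) = 1/3·p_x·(x−20).
Substituting into the budget: x* = 20 + 2/3·(M − 20·p_x − 8·p_y)/p_x, and y* = 8 + 1/3·(…)/p_y.
Discretionary income = 412 − 20·0.6 − 8·0.75 = 394; x* = 20 + 2/3·394/0.6 = 457.7778; y* = 8 + 1/3·394/0.75 = 183.1111.

x* = 457.7778, y* = 183.1111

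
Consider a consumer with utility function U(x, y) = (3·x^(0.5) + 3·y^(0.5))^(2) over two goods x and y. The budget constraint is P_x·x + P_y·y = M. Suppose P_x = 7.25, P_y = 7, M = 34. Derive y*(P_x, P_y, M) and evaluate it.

From the CES first-order condition, (y/x)^(0.5) = P_x/P_y.
Hence y/x = (P_x/P_y)^(1/(0.5)), i.e. raised to the 2 power.
With the ratio pinned down, the budget gives x* = M/(P_x + P_y·(y/x)) and y* = (y/x)·x*.
Numerically y/x = 1.072704, so x* = 34/(7.25 + 7·1.072704) = 2.3037 and y* = 1.072704·2.3037 = 2.4712.

y* = 2.4712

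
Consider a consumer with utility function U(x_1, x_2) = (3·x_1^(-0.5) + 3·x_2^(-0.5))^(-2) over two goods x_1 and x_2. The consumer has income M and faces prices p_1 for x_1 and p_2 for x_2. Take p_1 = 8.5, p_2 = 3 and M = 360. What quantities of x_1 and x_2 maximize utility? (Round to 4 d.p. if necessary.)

x_1* = 24.8157, x_2* = 49.6888

With the ratio pinned down, the budget gives x_1* = M/(p_1 + p_2·(x_2/x_1)) and x_2* = (x_2/x_1)·x_1*.
Numerically x_2/x_1 = 2.002312, so x_1* = 360/(8.5 + 3·2.002312) = 24.8157 and x_2* = 2.002312·24.8157 = 49.6888.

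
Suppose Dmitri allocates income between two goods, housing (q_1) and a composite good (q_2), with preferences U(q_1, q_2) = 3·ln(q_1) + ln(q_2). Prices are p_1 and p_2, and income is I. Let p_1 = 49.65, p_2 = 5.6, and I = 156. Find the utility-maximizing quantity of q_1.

Demand: q_1*(p_1,p_2,I) = 0.75·I/p_1 and q_2* = 0.25·I/p_2.
At p_1=49.65, p_2=5.6, I=156: q_1* = 0.75·156/49.65 = 2.3565.

q_1* = 2.3565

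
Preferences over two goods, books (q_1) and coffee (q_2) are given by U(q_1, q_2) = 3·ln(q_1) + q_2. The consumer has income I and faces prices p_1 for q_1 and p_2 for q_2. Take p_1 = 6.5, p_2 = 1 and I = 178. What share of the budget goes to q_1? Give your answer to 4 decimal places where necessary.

MU_q_1 = 3/q_1, MU_q_2 = 1. Tangency: 3/q_1 = p_1/p_2.
So q_1*(p_1,p_2) = 3·p_2/p_1, independent of income; and q_2* = (I − 3·p_2)/p_2.
At the given prices: q_1* = 3·1/6.5 = 0.4615, and q_2* = 175.
Expenditure on q_1: 6.5·0.4615 = 3; share = 0.0169.

share on q_1 = 0.0169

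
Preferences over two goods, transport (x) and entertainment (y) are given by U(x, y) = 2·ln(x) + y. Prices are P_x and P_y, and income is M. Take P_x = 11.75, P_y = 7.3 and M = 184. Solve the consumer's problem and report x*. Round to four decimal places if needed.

x* = 1.2426

Set MRS = P_x/P_y: (2/x)/1 = P_x/P_y.
So x*(P_x,P_y) = 2·P_y/P_x, independent of income; and y* = (M − 2·P_y)/P_y.
At the given prices: x* = 2·7.3/11.75 = 1.2426.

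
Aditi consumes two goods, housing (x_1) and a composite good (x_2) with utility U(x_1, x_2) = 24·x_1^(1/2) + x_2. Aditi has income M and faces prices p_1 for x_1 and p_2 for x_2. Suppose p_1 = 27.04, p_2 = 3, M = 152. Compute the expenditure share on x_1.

share on x_1 = 0.3153

Utility is quasi-linear in x_2; the FOC for x_1 is 12/√x_1 = p_1/p_2.
Thus x_1* = (12·p_2/p_1)² — independent of M — with the rest of income spent on x_2.
Plugging in: x_1* = (12·3/27.04)² = 1.7725, x_2* = 34.6903.
Expenditure on x_1: 27.04·1.7725 = 47.929; share = 0.3153.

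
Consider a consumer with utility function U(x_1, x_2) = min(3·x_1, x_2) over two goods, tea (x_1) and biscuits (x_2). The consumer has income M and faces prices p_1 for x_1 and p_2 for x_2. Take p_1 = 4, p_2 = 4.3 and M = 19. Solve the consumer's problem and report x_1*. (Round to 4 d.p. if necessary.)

With perfect complements, no substitution: consume in ratio x_1:x_2 = 1:3.
Budget: p_1·x_1 + p_2·3·x_1 = M, so (p_1 + 3·p_2)·x_1 = M.
Demand: x_1*(p_1,p_2,M) = M/(p_1 + 3·p_2), x_2* = 3·M/(p_1 + 3·p_2).
Here 4 + 3·4.3 = 16.9, giving x_1* = 1.1243.

x_1* = 1.1243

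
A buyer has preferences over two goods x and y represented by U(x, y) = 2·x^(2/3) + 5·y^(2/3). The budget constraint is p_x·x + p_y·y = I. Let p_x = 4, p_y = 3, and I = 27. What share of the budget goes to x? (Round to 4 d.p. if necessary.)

share on x = 0.0347

MU_x ∝ 2·x^(-1/3), MU_y ∝ 5·y^(-1/3), so MRS = (2/5)·(y/x)^(1/3) = p_x/p_y.
Hence y/x = ((5/2)·p_x/p_y)^(1/(1/3)), i.e. raised to the 3 power.
With the ratio pinned down, the budget gives x* = I/(p_x + p_y·(y/x)) and y* = (y/x)·x*.
Numerically y/x = 37.037037, so x* = 27/(4 + 3·37.037037) = 0.2346 and y* = 37.037037·0.2346 = 8.6873.
Expenditure on x: 4·0.2346 = 0.9382; share = 0.0347.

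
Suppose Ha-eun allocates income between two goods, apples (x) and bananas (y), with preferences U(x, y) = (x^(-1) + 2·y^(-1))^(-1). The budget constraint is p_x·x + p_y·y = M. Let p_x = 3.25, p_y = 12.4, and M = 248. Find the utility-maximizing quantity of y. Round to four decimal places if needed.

From the CES first-order condition, (1/2)·(y/x)^(2) = p_x/p_y.
Solve for the ratio: y/x = [2·p_x/p_y]^(0.5).
With the ratio pinned down, the budget gives x* = M/(p_x + p_y·(y/x)) and y* = (y/x)·x*.
Numerically y/x = 0.724012, so x* = 248/(3.25 + 12.4·0.724012) = 20.2817 and y* = 0.724012·20.2817 = 14.6842.

y* = 14.6842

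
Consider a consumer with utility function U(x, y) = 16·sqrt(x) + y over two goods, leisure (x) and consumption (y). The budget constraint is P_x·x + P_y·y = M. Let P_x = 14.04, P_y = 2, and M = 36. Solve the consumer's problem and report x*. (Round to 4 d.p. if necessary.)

x* = 1.2987

MU_x = 8/√x, MU_y = 1. Tangency: 8/√x = P_x/P_y.
Thus x* = (8·P_y/P_x)² — independent of M — with the rest of income spent on y.
Plugging in: x* = (8·2/14.04)² = 1.2987.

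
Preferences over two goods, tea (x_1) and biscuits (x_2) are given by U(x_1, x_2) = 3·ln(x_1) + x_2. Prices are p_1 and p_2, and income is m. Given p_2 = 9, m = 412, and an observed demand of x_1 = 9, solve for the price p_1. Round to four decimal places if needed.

Set MRS = p_1/p_2: (3/x_1)/1 = p_1/p_2.
So x_1*(p_1,p_2) = 3·p_2/p_1, independent of income; and x_2* = (m − 3·p_2)/p_2.
Set x_1* = 9 in the demand function and solve for p_1: p_1 = 3.

p_1 = 3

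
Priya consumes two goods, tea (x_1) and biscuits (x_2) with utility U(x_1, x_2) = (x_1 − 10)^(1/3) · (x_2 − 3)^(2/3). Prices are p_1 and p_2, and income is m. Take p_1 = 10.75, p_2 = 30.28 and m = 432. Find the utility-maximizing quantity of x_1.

x_1* = 17.2453

Discretionary income = 432 − 10·10.75 − 3·30.28 = 233.66; x_1* = 10 + 1/3·233.66/10.75 = 17.2453.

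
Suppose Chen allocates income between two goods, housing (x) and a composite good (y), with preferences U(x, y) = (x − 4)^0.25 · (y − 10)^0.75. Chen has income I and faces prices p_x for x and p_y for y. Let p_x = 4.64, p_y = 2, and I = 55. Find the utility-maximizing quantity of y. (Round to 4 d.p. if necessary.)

MRS = (1/3)·(y−10)/(x−4). Tangency with p_x/p_y gives y−10 = 3·(p_x/p_y)·(x−4).
After buying the subsistence bundle (4, 10), a share 0.25 of the remaining income goes to x: x* = 4 + 0.25·(I − 4p_x − 10p_y)/p_x.
Discretionary income = 55 − 4·4.64 − 10·2 = 16.44; y* = 10 + 0.75·16.44/2 = 16.165.

y* = 16.165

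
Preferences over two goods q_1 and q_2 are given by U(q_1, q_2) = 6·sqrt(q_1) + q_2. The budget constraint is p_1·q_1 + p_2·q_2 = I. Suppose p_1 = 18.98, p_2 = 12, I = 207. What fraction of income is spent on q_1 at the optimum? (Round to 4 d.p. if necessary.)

Thus q_1* = (3·p_2/p_1)² — independent of I — with the rest of income spent on q_2.
Plugging in: q_1* = (3·12/18.98)² = 3.5976, q_2* = 11.5598.
Expenditure on q_1: 18.98·3.5976 = 68.2824; share = 0.3299.

share on q_1 = 0.3299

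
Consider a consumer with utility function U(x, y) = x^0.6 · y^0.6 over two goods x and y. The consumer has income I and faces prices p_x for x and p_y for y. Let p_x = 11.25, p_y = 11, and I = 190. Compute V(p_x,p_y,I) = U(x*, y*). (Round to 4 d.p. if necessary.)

V = 13.1142

Tangency: MRS = y/x = p_x/p_y.
Rearranging, p_y·y = p_x·x. Substituting into the budget gives p_x·x·(1 + 1) = I.
Demand: x*(p_x,p_y,I) = 0.5·I/p_x and y* = 0.5·I/p_y.
At p_x=11.25, p_y=11, I=190: x* = 0.5·190/11.25 = 8.4444, y* = 8.6364.
Utility at the optimum: U(8.4444, 8.6364) = 13.1142.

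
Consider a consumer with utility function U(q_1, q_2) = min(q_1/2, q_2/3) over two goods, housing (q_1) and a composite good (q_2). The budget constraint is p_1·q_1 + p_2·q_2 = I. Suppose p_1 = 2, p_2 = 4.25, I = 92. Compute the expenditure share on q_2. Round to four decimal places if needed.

With perfect complements, no substitution: consume in ratio q_1:q_2 = 2:3.
Budget: p_1·q_1 + p_2·(3/2)·q_1 = I, so (2·p_1 + 3·p_2)·q_1 = 2·I.
Demand: q_1*(p_1,p_2,I) = 2·I/(2·p_1 + 3·p_2), q_2* = 3·I/(2·p_1 + 3·p_2).
Here 2·2 + 3·4.25 = 16.75, giving q_1* = 10.9851 and q_2* = 16.4776.
Expenditure on q_2: 4.25·16.4776 = 70.0299; share = 0.7612.

share on q_2 = 0.7612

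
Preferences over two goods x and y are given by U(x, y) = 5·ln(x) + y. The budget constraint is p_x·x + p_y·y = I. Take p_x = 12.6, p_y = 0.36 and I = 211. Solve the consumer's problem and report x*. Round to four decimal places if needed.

MU_x = 5/x, MU_y = 1. Tangency: 5/x = p_x/p_y.
So x*(p_x,p_y) = 5·p_y/p_x, independent of income; and y* = (I − 5·p_y)/p_y.
At the given prices: x* = 5·0.36/12.6 = 0.1429.

x* = 0.1429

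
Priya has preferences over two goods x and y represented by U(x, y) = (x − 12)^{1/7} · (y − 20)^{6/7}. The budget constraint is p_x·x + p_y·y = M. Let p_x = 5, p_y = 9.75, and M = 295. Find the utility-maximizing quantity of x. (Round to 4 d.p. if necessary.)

This is Cobb-Douglas in (x−12, y−20): tangency gives 1/7·p_y·(y−20) = 6/7·p_x·(x−12).
Substituting into the budget: x* = 12 + 1/7·(M − 12·p_x − 20·p_y)/p_x, and y* = 20 + 6/7·(…)/p_y.
Discretionary income = 295 − 12·5 − 20·9.75 = 40; x* = 12 + 1/7·40/5 = 13.1429.

x* = 13.1429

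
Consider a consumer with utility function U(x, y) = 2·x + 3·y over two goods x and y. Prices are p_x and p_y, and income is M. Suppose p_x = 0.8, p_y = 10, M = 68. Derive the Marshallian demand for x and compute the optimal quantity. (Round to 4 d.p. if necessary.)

Perfect substitutes: compare marginal utility per dollar. 2/p_x vs 3/p_y → 2.5 vs 0.3.
x gives more utility per dollar, so spend all income on x: x* = M/p_x, y* = 0.
Numerically: x* = 85, y* = 0.

x* = 85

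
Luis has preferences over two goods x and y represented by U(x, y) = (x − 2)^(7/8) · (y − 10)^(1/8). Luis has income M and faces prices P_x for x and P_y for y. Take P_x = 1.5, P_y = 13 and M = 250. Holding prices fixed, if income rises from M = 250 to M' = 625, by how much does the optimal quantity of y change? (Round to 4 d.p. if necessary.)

Δy* = 3.6058

Let x' = x−2, y' = y−10. MRS = 7·y'/x' = P_x/P_y.
After buying the subsistence bundle (2, 10), a share 0.875 of the remaining income goes to x: x* = 2 + 0.875·(M − 2P_x − 10P_y)/P_x.
Discretionary income = 250 − 2·1.5 − 10·13 = 117; y* = 10 + 0.125·117/13 = 11.125.
At M' = 625: y* = 14.7308. Change: 14.7308 − 11.125 = 3.6058.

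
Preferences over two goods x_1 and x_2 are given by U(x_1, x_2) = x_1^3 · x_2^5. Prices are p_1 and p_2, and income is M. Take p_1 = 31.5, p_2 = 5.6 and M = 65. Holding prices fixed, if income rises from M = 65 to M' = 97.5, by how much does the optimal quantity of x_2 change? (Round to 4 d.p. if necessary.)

Tangency: MRS = (3/5)·x_2/x_1 = p_1/p_2.
Rearranging, p_2·x_2 = (5/3)·p_1·x_1. Substituting into the budget gives p_1·x_1·(1 + (5/3)) = M.
Demand: x_1*(p_1,p_2,M) = 0.375·M/p_1 and x_2* = 0.625·M/p_2.
At p_1=31.5, p_2=5.6, M=65: x_2* = 0.625·65/5.6 = 7.2545.
At M' = 97.5: x_2* = 10.8817. Change: 10.8817 − 7.2545 = 3.6272.

Δx_2* = 3.6272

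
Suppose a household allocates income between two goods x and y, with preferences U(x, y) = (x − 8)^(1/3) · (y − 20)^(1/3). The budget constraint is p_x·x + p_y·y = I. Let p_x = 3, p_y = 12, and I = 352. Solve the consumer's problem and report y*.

This is Cobb-Douglas in (x−8, y−20): tangency gives 1/3·p_y·(y−20) = 1/3·p_x·(x−8).
Substituting into the budget: x* = 8 + 0.5·(I − 8·p_x − 20·p_y)/p_x, and y* = 20 + 0.5·(…)/p_y.
Discretionary income = 352 − 8·3 − 20·12 = 88; y* = 20 + 0.5·88/12 = 23.6667.

y* = 23.6667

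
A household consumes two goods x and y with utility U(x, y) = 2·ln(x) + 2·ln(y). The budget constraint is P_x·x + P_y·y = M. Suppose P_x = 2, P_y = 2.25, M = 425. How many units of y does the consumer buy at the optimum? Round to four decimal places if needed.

y* = 94.4444

MU_x/MU_y = (2·y)/(2·x); tangency sets this equal to P_x/P_y.
Rearranging, P_y·y = P_x·x. Substituting into the budget gives P_x·x·(1 + 1) = M.
Demand: x*(P_x,P_y,M) = 0.5·M/P_x and y* = 0.5·M/P_y.
At P_x=2, P_y=2.25, M=425: y* = 0.5·425/2.25 = 94.4444.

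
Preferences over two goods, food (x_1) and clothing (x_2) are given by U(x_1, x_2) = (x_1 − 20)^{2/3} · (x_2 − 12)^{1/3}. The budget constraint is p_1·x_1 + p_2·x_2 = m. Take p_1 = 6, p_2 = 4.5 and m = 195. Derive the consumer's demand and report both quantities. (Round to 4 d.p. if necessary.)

x_1* = 22.3333, x_2* = 13.5556

Discretionary income = 195 − 20·6 − 12·4.5 = 21; x_1* = 20 + 2/3·21/6 = 22.3333; x_2* = 12 + 1/3·21/4.5 = 13.5556.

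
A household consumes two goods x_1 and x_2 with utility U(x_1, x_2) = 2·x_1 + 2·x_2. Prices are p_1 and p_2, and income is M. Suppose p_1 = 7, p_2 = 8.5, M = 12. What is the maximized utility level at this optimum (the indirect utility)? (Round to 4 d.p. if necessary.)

V = 3.4286

x_1 gives more utility per dollar, so spend all income on x_1: x_1* = M/p_1, x_2* = 0.
Numerically: x_1* = 1.7143, x_2* = 0.
Utility at the optimum: U(1.7143, 0) = 3.4286.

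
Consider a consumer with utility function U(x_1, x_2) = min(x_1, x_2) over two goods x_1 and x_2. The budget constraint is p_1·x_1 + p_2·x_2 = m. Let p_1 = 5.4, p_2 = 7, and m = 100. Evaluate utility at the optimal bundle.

V = 8.0645

Leontief preferences: the optimum is at the kink where x_1/1 = x_2/1, i.e. x_2 = x_1.
Budget: p_1·x_1 + p_2·x_1 = m, so (p_1 + p_2)·x_1 = m.
Demand: x_1*(p_1,p_2,m) = m/(p_1 + p_2), x_2* = m/(p_1 + p_2).
Here 5.4 + 7 = 12.4, giving x_1* = 8.0645 and x_2* = 8.0645.
Utility at the optimum: U(8.0645, 8.0645) = 8.0645.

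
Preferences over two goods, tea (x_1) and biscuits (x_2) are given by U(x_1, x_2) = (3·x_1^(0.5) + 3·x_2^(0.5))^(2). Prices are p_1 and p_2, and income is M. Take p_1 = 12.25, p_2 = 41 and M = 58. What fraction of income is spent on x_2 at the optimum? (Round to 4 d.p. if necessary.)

share on x_2 = 0.23

MRS = MU_x_1/MU_x_2 = (x_2/x_1)^(0.5). Set equal to p_1/p_2.
Hence x_2/x_1 = (p_1/p_2)^(1/(0.5)), i.e. raised to the 2 power.
With the ratio pinned down, the budget gives x_1* = M/(p_1 + p_2·(x_2/x_1)) and x_2* = (x_2/x_1)·x_1*.
Numerically x_2/x_1 = 0.08927, so x_1* = 58/(12.25 + 41·0.08927) = 3.6455 and x_2* = 0.08927·3.6455 = 0.3254.
Expenditure on x_2: 41·0.3254 = 13.3427; share = 0.23.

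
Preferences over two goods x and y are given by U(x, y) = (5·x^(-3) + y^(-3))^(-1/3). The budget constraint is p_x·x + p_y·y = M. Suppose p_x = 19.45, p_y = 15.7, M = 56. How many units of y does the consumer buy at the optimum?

y* = 1.2943

From the CES first-order condition, 5·(y/x)^(4) = p_x/p_y.
Hence y/x = ((1/5)·p_x/p_y)^(1/(4)), i.e. raised to the 0.25 power.
With the ratio pinned down, the budget gives x* = M/(p_x + p_y·(y/x)) and y* = (y/x)·x*.
Numerically y/x = 0.705525, so x* = 56/(19.45 + 15.7·0.705525) = 1.8345 and y* = 0.705525·1.8345 = 1.2943.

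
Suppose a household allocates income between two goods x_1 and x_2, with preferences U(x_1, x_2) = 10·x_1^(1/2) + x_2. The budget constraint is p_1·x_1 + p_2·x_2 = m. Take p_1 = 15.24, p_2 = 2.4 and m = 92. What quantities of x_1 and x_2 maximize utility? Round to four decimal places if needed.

x_1* = 0.62, x_2* = 34.3963

Set MRS = p_1/p_2: 5·x_1^(−1/2) = p_1/p_2.
Thus x_1* = (5·p_2/p_1)² — independent of m — with the rest of income spent on x_2.
Plugging in: x_1* = (5·2.4/15.24)² = 0.62, x_2* = 34.3963.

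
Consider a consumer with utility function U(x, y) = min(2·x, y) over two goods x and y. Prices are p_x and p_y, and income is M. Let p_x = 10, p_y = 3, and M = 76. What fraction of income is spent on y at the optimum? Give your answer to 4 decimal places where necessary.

share on y = 0.375

Leontief preferences: the optimum is at the kink where x/1 = y/2, i.e. y = 2·x.
Budget: p_x·x + p_y·2·x = M, so (p_x + 2·p_y)·x = M.
Demand: x*(p_x,p_y,M) = M/(p_x + 2·p_y), y* = 2·M/(p_x + 2·p_y).
Here 10 + 2·3 = 16, giving x* = 4.75 and y* = 9.5.
Expenditure on y: 3·9.5 = 28.5; share = 0.375.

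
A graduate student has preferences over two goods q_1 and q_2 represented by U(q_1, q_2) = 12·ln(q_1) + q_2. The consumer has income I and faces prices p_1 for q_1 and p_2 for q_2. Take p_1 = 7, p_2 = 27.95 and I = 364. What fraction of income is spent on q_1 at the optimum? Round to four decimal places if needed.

So q_1*(p_1,p_2) = 12·p_2/p_1, independent of income; and q_2* = (I − 12·p_2)/p_2.
At the given prices: q_1* = 12·27.95/7 = 47.9143, and q_2* = 1.0233.
Expenditure on q_1: 7·47.9143 = 335.4; share = 0.9214.

share on q_1 = 0.9214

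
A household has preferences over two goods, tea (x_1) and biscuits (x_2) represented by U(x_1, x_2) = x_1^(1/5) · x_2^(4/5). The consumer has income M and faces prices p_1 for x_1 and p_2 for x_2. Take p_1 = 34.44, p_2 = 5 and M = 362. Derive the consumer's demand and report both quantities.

The MRS is (1/4)·x_2/x_1. Set MRS = p_1/p_2.
So 0.2·p_2·x_2 = 0.8·p_1·x_1; combined with the budget, a share 0.2 of income goes to x_1.
Demand: x_1*(p_1,p_2,M) = 0.2·M/p_1 and x_2* = 0.8·M/p_2.
At p_1=34.44, p_2=5, M=362: x_1* = 0.2·362/34.44 = 2.1022, x_2* = 57.92.

x_1* = 2.1022, x_2* = 57.92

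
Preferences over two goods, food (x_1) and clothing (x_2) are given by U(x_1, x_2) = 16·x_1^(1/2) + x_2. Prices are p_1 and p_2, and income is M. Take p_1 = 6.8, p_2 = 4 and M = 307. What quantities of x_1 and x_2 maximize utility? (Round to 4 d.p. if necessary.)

MU_x_1 = 8/√x_1, MU_x_2 = 1. Tangency: 8/√x_1 = p_1/p_2.
Thus x_1* = (8·p_2/p_1)² — independent of M — with the rest of income spent on x_2.
Plugging in: x_1* = (8·4/6.8)² = 22.1453, x_2* = 39.1029.

x_1* = 22.1453, x_2* = 39.1029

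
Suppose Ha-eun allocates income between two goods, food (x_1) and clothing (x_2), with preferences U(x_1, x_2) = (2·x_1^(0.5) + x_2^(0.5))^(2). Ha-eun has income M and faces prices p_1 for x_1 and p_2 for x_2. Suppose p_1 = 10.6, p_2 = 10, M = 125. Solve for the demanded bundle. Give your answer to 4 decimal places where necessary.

From the CES first-order condition, 2·(x_2/x_1)^(0.5) = p_1/p_2.
Hence x_2/x_1 = ((1/2)·p_1/p_2)^(1/(0.5)), i.e. raised to the 2 power.
Substitute x_2 = (x_2/x_1)·x_1 into the budget: x_1* = M/(p_1 + p_2·(x_2/x_1)).
Numerically x_2/x_1 = 0.2809, so x_1* = 125/(10.6 + 10·0.2809) = 9.3221 and x_2* = 0.2809·9.3221 = 2.6186.

x_1* = 9.3221, x_2* = 2.6186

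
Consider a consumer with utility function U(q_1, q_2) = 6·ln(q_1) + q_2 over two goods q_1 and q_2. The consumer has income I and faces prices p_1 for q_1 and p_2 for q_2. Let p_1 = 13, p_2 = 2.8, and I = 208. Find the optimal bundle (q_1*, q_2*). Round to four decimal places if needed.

q_1* = 1.2923, q_2* = 68.2857

MU_q_1 = 6/q_1, MU_q_2 = 1. Tangency: 6/q_1 = p_1/p_2.
So q_1*(p_1,p_2) = 6·p_2/p_1, independent of income; and q_2* = (I − 6·p_2)/p_2.
At the given prices: q_1* = 6·2.8/13 = 1.2923, and q_2* = 68.2857.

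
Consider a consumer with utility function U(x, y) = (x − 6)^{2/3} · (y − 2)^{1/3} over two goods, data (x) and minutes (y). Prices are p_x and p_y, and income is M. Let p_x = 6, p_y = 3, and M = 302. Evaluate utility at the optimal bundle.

Let x' = x−6, y' = y−2. MRS = 2·y'/x' = p_x/p_y.
After buying the subsistence bundle (6, 2), a share 2/3 of the remaining income goes to x: x* = 6 + 2/3·(M − 6p_x − 2p_y)/p_x.
Discretionary income = 302 − 6·6 − 2·3 = 260; x* = 6 + 2/3·260/6 = 34.8889; y* = 2 + 1/3·260/3 = 30.8889.
Utility at the optimum: U(34.8889, 30.8889) = 28.8889.

V = 28.8889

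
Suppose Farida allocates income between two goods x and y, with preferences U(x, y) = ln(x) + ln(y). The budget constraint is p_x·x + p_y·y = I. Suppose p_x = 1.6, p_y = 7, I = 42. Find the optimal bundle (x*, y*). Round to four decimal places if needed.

x* = 13.125, y* = 3

Demand: x*(p_x,p_y,I) = 0.5·I/p_x and y* = 0.5·I/p_y.
At p_x=1.6, p_y=7, I=42: x* = 0.5·42/1.6 = 13.125, y* = 3.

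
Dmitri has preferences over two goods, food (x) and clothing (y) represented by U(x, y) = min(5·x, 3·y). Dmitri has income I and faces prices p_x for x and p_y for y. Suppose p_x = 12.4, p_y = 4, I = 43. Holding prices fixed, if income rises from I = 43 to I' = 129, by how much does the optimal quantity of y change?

Δy* = 7.5175

With perfect complements, no substitution: consume in ratio x:y = 3:5.
Budget: p_x·x + p_y·(5/3)·x = I, so (3·p_x + 5·p_y)·x = 3·I.
Demand: x*(p_x,p_y,I) = 3·I/(3·p_x + 5·p_y), y* = 5·I/(3·p_x + 5·p_y).
Here 3·12.4 + 5·4 = 57.2, giving y* = 3.7587.
At I' = 129: y* = 11.2762. Change: 11.2762 − 3.7587 = 7.5175.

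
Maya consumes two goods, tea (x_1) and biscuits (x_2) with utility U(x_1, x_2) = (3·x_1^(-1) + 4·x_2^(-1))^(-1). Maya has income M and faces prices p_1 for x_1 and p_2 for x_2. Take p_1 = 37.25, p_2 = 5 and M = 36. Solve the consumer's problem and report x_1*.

x_1* = 0.6791

MRS = MU_x_1/MU_x_2 = (3/4)·(x_2/x_1)^(2). Set equal to p_1/p_2.
Hence x_2/x_1 = ((4/3)·p_1/p_2)^(1/(2)), i.e. raised to the 0.5 power.
Substitute x_2 = (x_2/x_1)·x_1 into the budget: x_1* = M/(p_1 + p_2·(x_2/x_1)).
Numerically x_2/x_1 = 3.151719, so x_1* = 36/(37.25 + 5·3.151719) = 0.6791.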